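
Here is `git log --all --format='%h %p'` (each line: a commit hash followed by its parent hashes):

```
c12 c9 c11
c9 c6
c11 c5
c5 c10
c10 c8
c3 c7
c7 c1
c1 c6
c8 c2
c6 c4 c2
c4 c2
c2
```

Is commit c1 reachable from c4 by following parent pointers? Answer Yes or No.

Ancestors of c4: {c2, c4}.
c1 is not in that set, so it is not an ancestor of c4.

No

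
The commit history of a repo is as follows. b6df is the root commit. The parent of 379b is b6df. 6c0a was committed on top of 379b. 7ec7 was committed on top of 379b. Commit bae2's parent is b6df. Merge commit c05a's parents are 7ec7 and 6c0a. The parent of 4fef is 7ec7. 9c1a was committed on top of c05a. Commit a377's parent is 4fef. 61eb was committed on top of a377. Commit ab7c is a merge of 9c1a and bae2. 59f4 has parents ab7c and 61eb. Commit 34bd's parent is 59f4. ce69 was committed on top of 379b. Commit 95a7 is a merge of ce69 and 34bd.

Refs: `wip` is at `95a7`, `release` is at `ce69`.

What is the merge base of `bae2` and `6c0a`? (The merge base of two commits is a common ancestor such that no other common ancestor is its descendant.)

Ancestors of bae2: {b6df, bae2}.
Ancestors of 6c0a: {379b, 6c0a, b6df}.
Common ancestors: {b6df}.
The only common ancestor is b6df, so it is the merge base.

b6df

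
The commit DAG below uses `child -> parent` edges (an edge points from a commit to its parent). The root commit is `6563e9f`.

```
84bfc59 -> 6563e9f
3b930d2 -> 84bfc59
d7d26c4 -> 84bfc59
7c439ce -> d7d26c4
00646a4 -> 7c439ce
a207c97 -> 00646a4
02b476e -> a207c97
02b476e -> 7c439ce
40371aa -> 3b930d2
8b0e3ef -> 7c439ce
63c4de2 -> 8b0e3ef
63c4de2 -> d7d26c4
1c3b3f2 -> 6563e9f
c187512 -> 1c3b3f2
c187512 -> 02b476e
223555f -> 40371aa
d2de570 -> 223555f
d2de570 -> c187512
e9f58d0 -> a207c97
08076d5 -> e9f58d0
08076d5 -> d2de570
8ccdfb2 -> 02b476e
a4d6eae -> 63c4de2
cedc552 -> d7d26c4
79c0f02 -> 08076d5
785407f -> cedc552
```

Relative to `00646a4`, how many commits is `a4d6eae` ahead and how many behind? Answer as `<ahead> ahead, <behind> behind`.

Reachable from a4d6eae: {63c4de2, 6563e9f, 7c439ce, 84bfc59, 8b0e3ef, a4d6eae, d7d26c4}.
Reachable from 00646a4: {00646a4, 6563e9f, 7c439ce, 84bfc59, d7d26c4}.
Only in a4d6eae's history (ahead): {63c4de2, 8b0e3ef, a4d6eae} — 3.
Only in 00646a4's history (behind): {00646a4} — 1.

3 ahead, 1 behind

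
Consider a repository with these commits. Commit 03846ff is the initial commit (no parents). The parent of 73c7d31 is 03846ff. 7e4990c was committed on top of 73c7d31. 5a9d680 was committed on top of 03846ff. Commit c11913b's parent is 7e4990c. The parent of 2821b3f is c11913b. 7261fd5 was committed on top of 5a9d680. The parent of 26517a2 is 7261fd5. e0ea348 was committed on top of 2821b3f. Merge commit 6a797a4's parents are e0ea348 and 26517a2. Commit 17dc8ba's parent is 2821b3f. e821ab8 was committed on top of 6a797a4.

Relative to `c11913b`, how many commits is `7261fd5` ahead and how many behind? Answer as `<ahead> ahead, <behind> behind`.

2 ahead, 3 behind

Reachable from 7261fd5: {03846ff, 5a9d680, 7261fd5}.
Reachable from c11913b: {03846ff, 73c7d31, 7e4990c, c11913b}.
Only in 7261fd5's history (ahead): {5a9d680, 7261fd5} — 2.
Only in c11913b's history (behind): {73c7d31, 7e4990c, c11913b} — 3.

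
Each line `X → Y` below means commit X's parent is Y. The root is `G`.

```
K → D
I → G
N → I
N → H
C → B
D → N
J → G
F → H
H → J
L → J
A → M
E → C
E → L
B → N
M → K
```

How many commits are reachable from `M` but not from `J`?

Reachable from M: {D, G, H, I, J, K, M, N}.
Reachable from J: {G, J}.
In M's history but not J's: {D, H, I, K, M, N} — 6 commits.

6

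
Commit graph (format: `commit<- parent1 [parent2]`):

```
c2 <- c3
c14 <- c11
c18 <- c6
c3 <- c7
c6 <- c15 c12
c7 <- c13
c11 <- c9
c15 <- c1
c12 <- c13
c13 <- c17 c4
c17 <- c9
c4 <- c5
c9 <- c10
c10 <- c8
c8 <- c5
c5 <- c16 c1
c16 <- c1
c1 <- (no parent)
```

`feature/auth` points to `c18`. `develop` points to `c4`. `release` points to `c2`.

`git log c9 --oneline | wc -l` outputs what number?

Walking parent pointers from c9: reachable set = {c1, c10, c16, c5, c8, c9}.
That is 6 commits.

6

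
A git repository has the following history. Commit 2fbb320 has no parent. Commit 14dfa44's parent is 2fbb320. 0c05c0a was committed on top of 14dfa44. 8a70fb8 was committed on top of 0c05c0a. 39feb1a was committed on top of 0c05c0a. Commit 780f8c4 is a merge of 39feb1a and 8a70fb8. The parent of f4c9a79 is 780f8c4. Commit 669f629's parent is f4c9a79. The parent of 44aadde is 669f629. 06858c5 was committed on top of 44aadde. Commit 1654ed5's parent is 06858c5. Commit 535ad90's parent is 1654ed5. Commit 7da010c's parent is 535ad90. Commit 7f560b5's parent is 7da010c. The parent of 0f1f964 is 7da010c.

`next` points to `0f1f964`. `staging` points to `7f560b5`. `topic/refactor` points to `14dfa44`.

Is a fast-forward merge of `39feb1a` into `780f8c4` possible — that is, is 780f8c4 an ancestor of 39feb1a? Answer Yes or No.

No

A fast-forward from 780f8c4 to 39feb1a is possible iff 780f8c4 is an ancestor of 39feb1a.
Ancestors of 39feb1a: {0c05c0a, 14dfa44, 2fbb320, 39feb1a}.
780f8c4 is not among them, so fast-forward is not possible.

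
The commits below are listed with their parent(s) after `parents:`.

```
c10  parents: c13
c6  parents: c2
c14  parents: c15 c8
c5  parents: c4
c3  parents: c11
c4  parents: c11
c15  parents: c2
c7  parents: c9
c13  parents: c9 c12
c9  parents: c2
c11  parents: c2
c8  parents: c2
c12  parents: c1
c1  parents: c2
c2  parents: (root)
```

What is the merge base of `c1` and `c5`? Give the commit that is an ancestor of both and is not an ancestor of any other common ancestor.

Ancestors of c1: {c1, c2}.
Ancestors of c5: {c11, c2, c4, c5}.
Common ancestors: {c2}.
The only common ancestor is c2, so it is the merge base.

c2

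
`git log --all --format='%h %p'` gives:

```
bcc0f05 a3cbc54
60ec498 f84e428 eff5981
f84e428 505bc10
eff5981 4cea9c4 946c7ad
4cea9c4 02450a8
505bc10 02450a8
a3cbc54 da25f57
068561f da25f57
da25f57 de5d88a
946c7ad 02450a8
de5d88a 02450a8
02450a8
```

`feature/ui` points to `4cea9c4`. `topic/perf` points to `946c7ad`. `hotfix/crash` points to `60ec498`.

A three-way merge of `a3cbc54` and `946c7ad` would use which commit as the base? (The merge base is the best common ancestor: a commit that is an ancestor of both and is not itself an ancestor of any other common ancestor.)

02450a8

Ancestors of a3cbc54: {02450a8, a3cbc54, da25f57, de5d88a}.
Ancestors of 946c7ad: {02450a8, 946c7ad}.
Common ancestors: {02450a8}.
The only common ancestor is 02450a8, so it is the merge base.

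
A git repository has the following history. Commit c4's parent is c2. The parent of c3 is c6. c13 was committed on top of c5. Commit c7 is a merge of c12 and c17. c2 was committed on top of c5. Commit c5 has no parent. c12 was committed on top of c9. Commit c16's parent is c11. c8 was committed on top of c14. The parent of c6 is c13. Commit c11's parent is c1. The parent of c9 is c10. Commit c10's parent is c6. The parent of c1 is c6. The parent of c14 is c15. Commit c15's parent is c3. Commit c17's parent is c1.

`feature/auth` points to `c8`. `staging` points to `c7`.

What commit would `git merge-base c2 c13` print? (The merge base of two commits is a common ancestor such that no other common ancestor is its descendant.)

Ancestors of c2: {c2, c5}.
Ancestors of c13: {c13, c5}.
Common ancestors: {c5}.
The only common ancestor is c5, so it is the merge base.

c5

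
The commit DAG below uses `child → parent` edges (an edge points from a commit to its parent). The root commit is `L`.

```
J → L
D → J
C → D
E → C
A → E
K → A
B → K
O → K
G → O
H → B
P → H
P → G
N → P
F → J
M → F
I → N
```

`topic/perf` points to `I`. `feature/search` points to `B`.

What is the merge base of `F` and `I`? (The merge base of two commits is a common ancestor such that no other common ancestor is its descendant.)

Ancestors of F: {F, J, L}.
Ancestors of I: {A, B, C, D, E, G, H, I, J, K, L, N, O, P}.
Common ancestors: {J, L}.
Among these, J is not an ancestor of any other common ancestor — it is the merge base.

J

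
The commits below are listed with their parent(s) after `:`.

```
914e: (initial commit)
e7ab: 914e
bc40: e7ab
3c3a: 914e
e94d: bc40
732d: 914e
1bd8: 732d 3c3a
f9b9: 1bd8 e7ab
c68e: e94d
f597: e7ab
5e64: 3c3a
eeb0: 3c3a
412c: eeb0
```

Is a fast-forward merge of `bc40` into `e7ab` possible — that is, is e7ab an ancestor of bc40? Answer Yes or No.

A fast-forward from e7ab to bc40 is possible iff e7ab is an ancestor of bc40.
Ancestors of bc40: {914e, bc40, e7ab}.
e7ab is among them, so fast-forward is possible.

Yes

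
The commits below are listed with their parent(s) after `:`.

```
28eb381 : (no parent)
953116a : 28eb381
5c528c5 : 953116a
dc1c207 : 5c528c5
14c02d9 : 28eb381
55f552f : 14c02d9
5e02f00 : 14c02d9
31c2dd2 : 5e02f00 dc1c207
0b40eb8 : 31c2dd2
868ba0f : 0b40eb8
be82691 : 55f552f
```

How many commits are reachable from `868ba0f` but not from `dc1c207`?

Reachable from 868ba0f: {0b40eb8, 14c02d9, 28eb381, 31c2dd2, 5c528c5, 5e02f00, 868ba0f, 953116a, dc1c207}.
Reachable from dc1c207: {28eb381, 5c528c5, 953116a, dc1c207}.
In 868ba0f's history but not dc1c207's: {0b40eb8, 14c02d9, 31c2dd2, 5e02f00, 868ba0f} — 5 commits.

5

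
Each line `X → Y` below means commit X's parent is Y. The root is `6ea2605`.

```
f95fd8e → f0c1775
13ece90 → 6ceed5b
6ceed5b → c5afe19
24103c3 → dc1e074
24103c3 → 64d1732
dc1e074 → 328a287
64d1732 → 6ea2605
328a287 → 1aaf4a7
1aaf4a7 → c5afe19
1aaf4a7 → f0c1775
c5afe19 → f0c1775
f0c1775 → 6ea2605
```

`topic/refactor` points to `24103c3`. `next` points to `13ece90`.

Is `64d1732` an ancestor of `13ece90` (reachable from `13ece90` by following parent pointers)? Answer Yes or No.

Ancestors of 13ece90: {13ece90, 6ceed5b, 6ea2605, c5afe19, f0c1775}.
64d1732 is not in that set, so it is not an ancestor of 13ece90.

No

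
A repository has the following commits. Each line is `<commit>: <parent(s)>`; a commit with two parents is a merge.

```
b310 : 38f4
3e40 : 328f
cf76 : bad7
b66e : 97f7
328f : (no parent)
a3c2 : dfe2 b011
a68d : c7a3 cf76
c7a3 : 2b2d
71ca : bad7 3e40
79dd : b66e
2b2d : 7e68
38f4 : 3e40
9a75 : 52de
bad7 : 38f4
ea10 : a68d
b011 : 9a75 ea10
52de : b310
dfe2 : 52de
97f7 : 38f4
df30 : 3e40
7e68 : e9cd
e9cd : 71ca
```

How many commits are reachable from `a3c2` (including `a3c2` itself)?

18

Walking parent pointers from a3c2: reachable set = {2b2d, 328f, 38f4, 3e40, 52de, 71ca, 7e68, 9a75, a3c2, a68d, b011, b310, bad7, c7a3, cf76, dfe2, e9cd, ea10}.
That is 18 commits.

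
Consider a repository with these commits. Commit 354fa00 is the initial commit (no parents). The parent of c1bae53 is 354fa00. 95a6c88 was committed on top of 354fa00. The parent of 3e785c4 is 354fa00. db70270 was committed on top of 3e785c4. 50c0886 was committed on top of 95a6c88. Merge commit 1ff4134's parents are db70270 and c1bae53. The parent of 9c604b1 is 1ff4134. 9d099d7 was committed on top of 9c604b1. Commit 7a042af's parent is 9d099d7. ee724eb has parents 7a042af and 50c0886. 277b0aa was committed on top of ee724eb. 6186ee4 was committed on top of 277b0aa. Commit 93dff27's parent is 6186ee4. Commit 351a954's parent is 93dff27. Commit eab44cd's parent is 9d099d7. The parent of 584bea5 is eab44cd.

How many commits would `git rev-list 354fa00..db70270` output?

Reachable from db70270: {354fa00, 3e785c4, db70270}.
Reachable from 354fa00: {354fa00}.
In db70270's history but not 354fa00's: {3e785c4, db70270} — 2 commits.

2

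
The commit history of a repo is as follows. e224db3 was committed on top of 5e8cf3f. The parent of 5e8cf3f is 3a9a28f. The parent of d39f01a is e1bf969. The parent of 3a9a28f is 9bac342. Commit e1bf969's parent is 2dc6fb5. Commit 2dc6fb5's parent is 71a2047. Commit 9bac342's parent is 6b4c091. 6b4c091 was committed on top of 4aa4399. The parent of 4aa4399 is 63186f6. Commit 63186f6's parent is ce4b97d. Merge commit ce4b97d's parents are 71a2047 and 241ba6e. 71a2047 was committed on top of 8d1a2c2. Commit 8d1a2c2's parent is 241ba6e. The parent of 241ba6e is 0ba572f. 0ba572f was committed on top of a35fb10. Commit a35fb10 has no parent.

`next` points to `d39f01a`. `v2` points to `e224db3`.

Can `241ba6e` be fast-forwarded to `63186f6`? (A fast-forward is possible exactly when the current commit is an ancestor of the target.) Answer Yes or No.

A fast-forward from 241ba6e to 63186f6 is possible iff 241ba6e is an ancestor of 63186f6.
Ancestors of 63186f6: {0ba572f, 241ba6e, 63186f6, 71a2047, 8d1a2c2, a35fb10, ce4b97d}.
241ba6e is among them, so fast-forward is possible.

Yes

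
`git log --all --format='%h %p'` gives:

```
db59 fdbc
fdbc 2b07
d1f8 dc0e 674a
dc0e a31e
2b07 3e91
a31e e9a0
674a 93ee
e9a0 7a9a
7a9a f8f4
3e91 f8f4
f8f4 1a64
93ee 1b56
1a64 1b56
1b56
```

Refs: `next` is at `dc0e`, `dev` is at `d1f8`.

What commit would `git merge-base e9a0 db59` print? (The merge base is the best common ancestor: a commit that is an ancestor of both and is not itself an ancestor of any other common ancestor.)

Ancestors of e9a0: {1a64, 1b56, 7a9a, e9a0, f8f4}.
Ancestors of db59: {1a64, 1b56, 2b07, 3e91, db59, f8f4, fdbc}.
Common ancestors: {1a64, 1b56, f8f4}.
Among these, f8f4 is not an ancestor of any other common ancestor — it is the merge base.

f8f4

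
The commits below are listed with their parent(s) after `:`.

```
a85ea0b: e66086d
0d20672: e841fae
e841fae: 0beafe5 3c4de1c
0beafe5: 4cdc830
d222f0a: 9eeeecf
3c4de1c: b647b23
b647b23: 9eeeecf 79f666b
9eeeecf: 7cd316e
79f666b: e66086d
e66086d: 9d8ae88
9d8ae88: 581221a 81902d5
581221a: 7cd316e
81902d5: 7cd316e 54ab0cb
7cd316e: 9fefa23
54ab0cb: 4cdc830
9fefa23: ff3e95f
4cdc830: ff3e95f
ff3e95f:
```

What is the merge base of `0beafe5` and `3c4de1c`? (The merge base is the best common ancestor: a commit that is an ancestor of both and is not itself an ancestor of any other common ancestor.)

Ancestors of 0beafe5: {0beafe5, 4cdc830, ff3e95f}.
Ancestors of 3c4de1c: {3c4de1c, 4cdc830, 54ab0cb, 581221a, 79f666b, 7cd316e, 81902d5, 9d8ae88, 9eeeecf, 9fefa23, b647b23, e66086d, ff3e95f}.
Common ancestors: {4cdc830, ff3e95f}.
Among these, 4cdc830 is not an ancestor of any other common ancestor — it is the merge base.

4cdc830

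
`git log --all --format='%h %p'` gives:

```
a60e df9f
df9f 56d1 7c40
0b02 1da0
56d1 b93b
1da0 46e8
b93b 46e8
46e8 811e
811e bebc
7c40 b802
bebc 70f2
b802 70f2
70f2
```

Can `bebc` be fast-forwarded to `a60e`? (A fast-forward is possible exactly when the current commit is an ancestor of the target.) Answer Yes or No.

Yes

A fast-forward from bebc to a60e is possible iff bebc is an ancestor of a60e.
Ancestors of a60e: {46e8, 56d1, 70f2, 7c40, 811e, a60e, b802, b93b, bebc, df9f}.
bebc is among them, so fast-forward is possible.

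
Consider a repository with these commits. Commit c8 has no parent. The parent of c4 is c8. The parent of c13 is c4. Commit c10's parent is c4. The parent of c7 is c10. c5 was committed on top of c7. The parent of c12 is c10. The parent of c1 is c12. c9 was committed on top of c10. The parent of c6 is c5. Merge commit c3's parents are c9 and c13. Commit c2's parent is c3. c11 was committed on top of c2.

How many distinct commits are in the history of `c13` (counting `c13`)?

3

Walking parent pointers from c13: reachable set = {c13, c4, c8}.
That is 3 commits.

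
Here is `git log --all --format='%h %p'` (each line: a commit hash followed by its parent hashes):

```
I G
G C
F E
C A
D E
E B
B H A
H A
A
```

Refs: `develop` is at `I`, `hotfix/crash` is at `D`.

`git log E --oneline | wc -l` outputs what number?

4

Walking parent pointers from E: reachable set = {A, B, E, H}.
That is 4 commits.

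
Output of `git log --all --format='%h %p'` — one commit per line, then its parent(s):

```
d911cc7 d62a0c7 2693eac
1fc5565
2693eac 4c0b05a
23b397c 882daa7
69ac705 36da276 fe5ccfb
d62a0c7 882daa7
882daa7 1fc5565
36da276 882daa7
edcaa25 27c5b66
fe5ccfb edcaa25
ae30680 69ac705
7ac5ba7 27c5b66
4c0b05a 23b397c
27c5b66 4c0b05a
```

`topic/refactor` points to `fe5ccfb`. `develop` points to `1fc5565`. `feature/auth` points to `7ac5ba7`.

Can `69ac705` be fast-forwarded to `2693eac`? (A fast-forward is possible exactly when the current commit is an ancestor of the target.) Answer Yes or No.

A fast-forward from 69ac705 to 2693eac is possible iff 69ac705 is an ancestor of 2693eac.
Ancestors of 2693eac: {1fc5565, 23b397c, 2693eac, 4c0b05a, 882daa7}.
69ac705 is not among them, so fast-forward is not possible.

No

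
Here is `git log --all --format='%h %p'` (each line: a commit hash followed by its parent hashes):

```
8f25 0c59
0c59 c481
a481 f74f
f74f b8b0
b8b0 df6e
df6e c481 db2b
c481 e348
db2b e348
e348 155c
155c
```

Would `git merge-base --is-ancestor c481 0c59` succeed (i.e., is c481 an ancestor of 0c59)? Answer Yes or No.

Ancestors of 0c59 (commits reachable by following parents): {0c59, 155c, c481, e348}.
c481 is in that set, so it is an ancestor of 0c59.

Yes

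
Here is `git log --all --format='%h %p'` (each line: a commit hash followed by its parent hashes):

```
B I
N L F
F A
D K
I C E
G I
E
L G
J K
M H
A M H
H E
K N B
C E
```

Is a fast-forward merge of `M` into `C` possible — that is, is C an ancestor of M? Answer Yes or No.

No

A fast-forward from C to M is possible iff C is an ancestor of M.
Ancestors of M: {E, H, M}.
C is not among them, so fast-forward is not possible.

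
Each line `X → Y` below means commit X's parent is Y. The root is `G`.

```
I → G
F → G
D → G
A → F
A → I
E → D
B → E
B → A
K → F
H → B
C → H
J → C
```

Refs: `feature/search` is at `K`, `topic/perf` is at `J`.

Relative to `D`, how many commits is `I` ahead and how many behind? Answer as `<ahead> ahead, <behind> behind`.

1 ahead, 1 behind

Reachable from I: {G, I}.
Reachable from D: {D, G}.
Only in I's history (ahead): {I} — 1.
Only in D's history (behind): {D} — 1.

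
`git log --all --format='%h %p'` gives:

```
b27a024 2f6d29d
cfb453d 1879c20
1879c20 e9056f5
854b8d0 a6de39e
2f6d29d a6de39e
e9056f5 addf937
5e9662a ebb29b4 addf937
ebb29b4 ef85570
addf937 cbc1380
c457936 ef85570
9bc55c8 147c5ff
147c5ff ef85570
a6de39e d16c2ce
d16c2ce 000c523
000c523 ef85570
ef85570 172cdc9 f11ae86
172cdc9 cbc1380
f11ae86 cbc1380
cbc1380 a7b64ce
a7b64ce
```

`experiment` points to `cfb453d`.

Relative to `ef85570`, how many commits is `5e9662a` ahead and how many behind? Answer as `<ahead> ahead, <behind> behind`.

Reachable from 5e9662a: {172cdc9, 5e9662a, a7b64ce, addf937, cbc1380, ebb29b4, ef85570, f11ae86}.
Reachable from ef85570: {172cdc9, a7b64ce, cbc1380, ef85570, f11ae86}.
Only in 5e9662a's history (ahead): {5e9662a, addf937, ebb29b4} — 3.
Only in ef85570's history (behind): {} — 0.

3 ahead, 0 behind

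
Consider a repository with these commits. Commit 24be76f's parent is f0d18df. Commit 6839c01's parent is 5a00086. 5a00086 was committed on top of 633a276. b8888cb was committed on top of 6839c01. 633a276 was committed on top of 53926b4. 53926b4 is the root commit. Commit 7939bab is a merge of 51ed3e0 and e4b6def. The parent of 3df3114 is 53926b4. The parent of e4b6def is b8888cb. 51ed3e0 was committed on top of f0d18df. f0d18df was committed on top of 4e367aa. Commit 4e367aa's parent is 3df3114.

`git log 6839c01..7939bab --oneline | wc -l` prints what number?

7

Reachable from 7939bab: {3df3114, 4e367aa, 51ed3e0, 53926b4, 5a00086, 633a276, 6839c01, 7939bab, b8888cb, e4b6def, f0d18df}.
Reachable from 6839c01: {53926b4, 5a00086, 633a276, 6839c01}.
In 7939bab's history but not 6839c01's: {3df3114, 4e367aa, 51ed3e0, 7939bab, b8888cb, e4b6def, f0d18df} — 7 commits.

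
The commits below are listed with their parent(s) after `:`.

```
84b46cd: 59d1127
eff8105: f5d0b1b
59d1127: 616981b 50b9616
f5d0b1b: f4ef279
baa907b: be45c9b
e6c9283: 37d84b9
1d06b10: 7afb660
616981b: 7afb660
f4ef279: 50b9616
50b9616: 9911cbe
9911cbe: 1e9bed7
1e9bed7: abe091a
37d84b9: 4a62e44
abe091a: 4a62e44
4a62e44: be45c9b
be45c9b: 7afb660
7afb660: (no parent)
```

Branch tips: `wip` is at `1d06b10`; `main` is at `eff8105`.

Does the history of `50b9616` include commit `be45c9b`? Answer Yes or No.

Ancestors of 50b9616 (commits reachable by following parents): {1e9bed7, 4a62e44, 50b9616, 7afb660, 9911cbe, abe091a, be45c9b}.
be45c9b is in that set, so it is an ancestor of 50b9616.

Yes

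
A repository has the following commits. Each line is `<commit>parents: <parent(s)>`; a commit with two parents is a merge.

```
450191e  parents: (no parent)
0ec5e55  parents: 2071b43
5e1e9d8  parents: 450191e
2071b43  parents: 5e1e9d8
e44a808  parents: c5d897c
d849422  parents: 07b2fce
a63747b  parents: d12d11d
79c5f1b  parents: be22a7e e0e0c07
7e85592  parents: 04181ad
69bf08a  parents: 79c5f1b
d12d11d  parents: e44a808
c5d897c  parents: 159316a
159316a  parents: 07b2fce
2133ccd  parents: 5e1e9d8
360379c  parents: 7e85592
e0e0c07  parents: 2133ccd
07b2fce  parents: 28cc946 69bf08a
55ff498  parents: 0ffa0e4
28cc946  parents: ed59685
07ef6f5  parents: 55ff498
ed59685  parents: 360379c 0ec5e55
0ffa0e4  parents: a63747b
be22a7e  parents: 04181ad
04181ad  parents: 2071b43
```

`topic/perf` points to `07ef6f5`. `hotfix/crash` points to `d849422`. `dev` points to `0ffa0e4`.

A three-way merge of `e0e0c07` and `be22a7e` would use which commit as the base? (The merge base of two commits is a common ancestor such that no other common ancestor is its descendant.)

5e1e9d8

Ancestors of e0e0c07: {2133ccd, 450191e, 5e1e9d8, e0e0c07}.
Ancestors of be22a7e: {04181ad, 2071b43, 450191e, 5e1e9d8, be22a7e}.
Common ancestors: {450191e, 5e1e9d8}.
Among these, 5e1e9d8 is not an ancestor of any other common ancestor — it is the merge base.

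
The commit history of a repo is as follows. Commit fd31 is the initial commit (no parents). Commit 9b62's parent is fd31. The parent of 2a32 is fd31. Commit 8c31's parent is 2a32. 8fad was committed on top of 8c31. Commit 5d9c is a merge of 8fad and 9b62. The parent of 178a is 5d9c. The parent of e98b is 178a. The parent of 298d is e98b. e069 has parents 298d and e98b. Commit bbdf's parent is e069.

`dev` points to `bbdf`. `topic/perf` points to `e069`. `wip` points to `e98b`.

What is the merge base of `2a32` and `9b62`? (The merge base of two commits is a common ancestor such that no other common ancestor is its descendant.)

Ancestors of 2a32: {2a32, fd31}.
Ancestors of 9b62: {9b62, fd31}.
Common ancestors: {fd31}.
The only common ancestor is fd31, so it is the merge base.

fd31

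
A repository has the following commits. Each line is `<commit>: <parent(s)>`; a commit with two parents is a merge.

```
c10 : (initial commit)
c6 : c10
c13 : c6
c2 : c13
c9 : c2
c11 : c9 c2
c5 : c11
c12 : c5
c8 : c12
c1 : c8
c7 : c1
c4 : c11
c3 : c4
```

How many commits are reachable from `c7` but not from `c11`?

5

Reachable from c7: {c1, c10, c11, c12, c13, c2, c5, c6, c7, c8, c9}.
Reachable from c11: {c10, c11, c13, c2, c6, c9}.
In c7's history but not c11's: {c1, c12, c5, c7, c8} — 5 commits.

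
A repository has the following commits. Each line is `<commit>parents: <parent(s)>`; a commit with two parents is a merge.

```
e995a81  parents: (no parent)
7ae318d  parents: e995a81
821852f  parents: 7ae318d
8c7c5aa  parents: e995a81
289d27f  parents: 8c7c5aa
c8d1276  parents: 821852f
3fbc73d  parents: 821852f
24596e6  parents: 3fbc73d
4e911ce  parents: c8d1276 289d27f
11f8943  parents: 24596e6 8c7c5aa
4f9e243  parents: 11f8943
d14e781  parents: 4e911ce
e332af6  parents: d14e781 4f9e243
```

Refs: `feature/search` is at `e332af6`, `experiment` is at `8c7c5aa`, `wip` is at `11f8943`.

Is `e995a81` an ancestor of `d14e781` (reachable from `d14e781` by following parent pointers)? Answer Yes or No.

Ancestors of d14e781 (commits reachable by following parents): {289d27f, 4e911ce, 7ae318d, 821852f, 8c7c5aa, c8d1276, d14e781, e995a81}.
e995a81 is in that set, so it is an ancestor of d14e781.

Yes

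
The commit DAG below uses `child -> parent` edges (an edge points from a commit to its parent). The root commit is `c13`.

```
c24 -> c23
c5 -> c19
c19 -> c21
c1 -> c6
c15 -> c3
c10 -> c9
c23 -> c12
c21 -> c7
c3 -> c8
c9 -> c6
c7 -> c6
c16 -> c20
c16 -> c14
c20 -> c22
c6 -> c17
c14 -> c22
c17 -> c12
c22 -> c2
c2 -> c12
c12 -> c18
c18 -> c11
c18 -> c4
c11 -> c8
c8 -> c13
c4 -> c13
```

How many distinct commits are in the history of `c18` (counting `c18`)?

Walking parent pointers from c18: reachable set = {c11, c13, c18, c4, c8}.
That is 5 commits.

5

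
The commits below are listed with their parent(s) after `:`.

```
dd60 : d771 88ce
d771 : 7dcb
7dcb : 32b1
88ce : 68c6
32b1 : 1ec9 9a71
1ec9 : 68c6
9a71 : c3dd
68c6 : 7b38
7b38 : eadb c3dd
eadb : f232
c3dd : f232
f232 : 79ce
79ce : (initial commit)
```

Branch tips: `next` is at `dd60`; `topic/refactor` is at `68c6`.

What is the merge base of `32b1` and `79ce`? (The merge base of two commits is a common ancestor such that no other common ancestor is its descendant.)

Ancestors of 32b1: {1ec9, 32b1, 68c6, 79ce, 7b38, 9a71, c3dd, eadb, f232}.
Ancestors of 79ce: {79ce}.
Common ancestors: {79ce}.
The only common ancestor is 79ce, so it is the merge base.

79ce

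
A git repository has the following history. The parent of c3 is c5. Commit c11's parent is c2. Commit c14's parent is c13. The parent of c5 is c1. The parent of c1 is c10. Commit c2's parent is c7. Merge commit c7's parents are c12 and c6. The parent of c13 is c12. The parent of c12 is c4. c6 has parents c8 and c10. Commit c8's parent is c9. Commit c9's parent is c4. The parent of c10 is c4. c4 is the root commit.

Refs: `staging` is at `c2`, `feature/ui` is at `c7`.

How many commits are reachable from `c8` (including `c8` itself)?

3

Walking parent pointers from c8: reachable set = {c4, c8, c9}.
That is 3 commits.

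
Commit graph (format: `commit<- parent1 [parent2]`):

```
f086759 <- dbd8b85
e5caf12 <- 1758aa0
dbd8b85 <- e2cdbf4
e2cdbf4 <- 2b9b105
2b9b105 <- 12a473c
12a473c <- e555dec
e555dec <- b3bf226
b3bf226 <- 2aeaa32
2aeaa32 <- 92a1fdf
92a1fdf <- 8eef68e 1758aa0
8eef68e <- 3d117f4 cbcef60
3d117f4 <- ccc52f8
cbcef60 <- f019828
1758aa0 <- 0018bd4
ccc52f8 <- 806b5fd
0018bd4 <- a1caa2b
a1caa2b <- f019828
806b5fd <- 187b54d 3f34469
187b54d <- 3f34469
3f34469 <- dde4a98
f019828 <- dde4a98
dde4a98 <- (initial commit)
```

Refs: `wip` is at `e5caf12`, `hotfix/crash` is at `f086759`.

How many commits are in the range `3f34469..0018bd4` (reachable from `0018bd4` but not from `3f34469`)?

3

Reachable from 0018bd4: {0018bd4, a1caa2b, dde4a98, f019828}.
Reachable from 3f34469: {3f34469, dde4a98}.
In 0018bd4's history but not 3f34469's: {0018bd4, a1caa2b, f019828} — 3 commits.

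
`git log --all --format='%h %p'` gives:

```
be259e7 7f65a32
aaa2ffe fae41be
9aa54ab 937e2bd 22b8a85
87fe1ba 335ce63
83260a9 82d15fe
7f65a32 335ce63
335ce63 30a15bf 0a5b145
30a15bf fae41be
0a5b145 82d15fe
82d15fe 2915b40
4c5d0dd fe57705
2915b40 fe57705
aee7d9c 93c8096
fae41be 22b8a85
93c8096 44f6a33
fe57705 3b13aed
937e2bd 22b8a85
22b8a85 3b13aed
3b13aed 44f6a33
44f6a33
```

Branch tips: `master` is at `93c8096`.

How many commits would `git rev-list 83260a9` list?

Walking parent pointers from 83260a9: reachable set = {2915b40, 3b13aed, 44f6a33, 82d15fe, 83260a9, fe57705}.
That is 6 commits.

6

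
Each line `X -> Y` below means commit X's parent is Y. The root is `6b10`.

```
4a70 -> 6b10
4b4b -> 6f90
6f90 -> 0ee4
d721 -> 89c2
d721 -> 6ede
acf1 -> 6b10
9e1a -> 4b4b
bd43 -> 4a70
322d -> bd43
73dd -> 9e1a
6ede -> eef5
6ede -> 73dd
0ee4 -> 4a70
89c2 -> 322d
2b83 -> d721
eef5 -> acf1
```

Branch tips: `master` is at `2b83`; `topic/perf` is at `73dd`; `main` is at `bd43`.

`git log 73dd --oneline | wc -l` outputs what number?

7

Walking parent pointers from 73dd: reachable set = {0ee4, 4a70, 4b4b, 6b10, 6f90, 73dd, 9e1a}.
That is 7 commits.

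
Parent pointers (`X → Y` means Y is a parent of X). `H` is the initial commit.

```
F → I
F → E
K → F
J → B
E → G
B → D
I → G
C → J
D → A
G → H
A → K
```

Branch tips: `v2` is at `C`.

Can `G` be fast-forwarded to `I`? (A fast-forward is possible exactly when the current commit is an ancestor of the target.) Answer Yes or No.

A fast-forward from G to I is possible iff G is an ancestor of I.
Ancestors of I: {G, H, I}.
G is among them, so fast-forward is possible.

Yes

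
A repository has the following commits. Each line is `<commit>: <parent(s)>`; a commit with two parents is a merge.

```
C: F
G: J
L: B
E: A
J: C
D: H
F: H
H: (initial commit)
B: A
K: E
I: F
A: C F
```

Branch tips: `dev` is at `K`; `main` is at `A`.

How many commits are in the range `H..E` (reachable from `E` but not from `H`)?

Reachable from E: {A, C, E, F, H}.
Reachable from H: {H}.
In E's history but not H's: {A, C, E, F} — 4 commits.

4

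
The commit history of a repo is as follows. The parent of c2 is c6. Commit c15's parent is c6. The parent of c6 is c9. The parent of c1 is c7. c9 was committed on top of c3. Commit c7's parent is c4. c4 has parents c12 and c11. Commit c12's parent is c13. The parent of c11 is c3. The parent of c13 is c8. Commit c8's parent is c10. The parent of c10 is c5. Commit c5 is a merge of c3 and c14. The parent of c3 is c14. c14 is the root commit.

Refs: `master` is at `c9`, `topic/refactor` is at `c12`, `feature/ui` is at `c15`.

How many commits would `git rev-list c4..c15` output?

3

Reachable from c15: {c14, c15, c3, c6, c9}.
Reachable from c4: {c10, c11, c12, c13, c14, c3, c4, c5, c8}.
In c15's history but not c4's: {c15, c6, c9} — 3 commits.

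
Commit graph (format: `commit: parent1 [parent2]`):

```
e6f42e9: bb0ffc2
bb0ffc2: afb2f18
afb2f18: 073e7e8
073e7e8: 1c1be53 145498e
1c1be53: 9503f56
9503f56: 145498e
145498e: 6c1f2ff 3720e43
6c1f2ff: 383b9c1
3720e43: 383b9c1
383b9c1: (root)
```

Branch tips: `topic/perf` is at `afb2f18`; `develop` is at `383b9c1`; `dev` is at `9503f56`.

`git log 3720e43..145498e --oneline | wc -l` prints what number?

2

Reachable from 145498e: {145498e, 3720e43, 383b9c1, 6c1f2ff}.
Reachable from 3720e43: {3720e43, 383b9c1}.
In 145498e's history but not 3720e43's: {145498e, 6c1f2ff} — 2 commits.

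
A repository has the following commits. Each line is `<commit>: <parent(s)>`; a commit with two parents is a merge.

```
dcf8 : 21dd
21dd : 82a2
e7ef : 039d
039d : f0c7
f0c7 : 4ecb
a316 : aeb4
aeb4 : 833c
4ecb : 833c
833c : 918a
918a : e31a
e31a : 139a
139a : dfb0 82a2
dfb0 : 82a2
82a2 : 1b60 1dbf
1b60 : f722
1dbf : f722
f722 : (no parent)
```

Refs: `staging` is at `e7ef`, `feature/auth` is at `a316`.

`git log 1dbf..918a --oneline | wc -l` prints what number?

Reachable from 918a: {139a, 1b60, 1dbf, 82a2, 918a, dfb0, e31a, f722}.
Reachable from 1dbf: {1dbf, f722}.
In 918a's history but not 1dbf's: {139a, 1b60, 82a2, 918a, dfb0, e31a} — 6 commits.

6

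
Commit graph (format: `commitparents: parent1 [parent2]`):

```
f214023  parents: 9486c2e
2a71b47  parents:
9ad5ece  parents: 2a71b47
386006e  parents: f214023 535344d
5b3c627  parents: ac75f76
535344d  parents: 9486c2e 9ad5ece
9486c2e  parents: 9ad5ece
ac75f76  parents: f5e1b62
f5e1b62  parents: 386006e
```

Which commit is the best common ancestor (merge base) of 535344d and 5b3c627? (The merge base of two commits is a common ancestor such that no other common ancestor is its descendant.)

535344d

Ancestors of 535344d: {2a71b47, 535344d, 9486c2e, 9ad5ece}.
Ancestors of 5b3c627: {2a71b47, 386006e, 535344d, 5b3c627, 9486c2e, 9ad5ece, ac75f76, f214023, f5e1b62}.
Common ancestors: {2a71b47, 535344d, 9486c2e, 9ad5ece}.
Among these, 535344d is not an ancestor of any other common ancestor — it is the merge base.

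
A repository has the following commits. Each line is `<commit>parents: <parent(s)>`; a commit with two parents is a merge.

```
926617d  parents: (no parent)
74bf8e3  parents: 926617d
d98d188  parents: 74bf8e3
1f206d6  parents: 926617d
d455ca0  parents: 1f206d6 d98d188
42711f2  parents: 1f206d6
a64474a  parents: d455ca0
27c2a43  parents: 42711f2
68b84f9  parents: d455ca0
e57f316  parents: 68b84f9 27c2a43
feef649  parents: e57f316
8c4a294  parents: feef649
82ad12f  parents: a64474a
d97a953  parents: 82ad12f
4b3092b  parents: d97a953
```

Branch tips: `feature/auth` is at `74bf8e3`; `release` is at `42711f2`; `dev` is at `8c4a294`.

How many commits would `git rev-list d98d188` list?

3

Walking parent pointers from d98d188: reachable set = {74bf8e3, 926617d, d98d188}.
That is 3 commits.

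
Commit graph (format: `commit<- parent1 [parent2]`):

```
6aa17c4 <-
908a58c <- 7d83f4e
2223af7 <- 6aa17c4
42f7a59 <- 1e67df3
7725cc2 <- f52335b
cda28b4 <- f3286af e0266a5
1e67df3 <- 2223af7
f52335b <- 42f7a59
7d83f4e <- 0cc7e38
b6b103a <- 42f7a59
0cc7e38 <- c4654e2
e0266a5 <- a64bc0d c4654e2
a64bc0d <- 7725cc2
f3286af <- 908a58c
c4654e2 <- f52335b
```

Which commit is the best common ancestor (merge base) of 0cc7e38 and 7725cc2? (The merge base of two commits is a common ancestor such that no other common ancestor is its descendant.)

f52335b

Ancestors of 0cc7e38: {0cc7e38, 1e67df3, 2223af7, 42f7a59, 6aa17c4, c4654e2, f52335b}.
Ancestors of 7725cc2: {1e67df3, 2223af7, 42f7a59, 6aa17c4, 7725cc2, f52335b}.
Common ancestors: {1e67df3, 2223af7, 42f7a59, 6aa17c4, f52335b}.
Among these, f52335b is not an ancestor of any other common ancestor — it is the merge base.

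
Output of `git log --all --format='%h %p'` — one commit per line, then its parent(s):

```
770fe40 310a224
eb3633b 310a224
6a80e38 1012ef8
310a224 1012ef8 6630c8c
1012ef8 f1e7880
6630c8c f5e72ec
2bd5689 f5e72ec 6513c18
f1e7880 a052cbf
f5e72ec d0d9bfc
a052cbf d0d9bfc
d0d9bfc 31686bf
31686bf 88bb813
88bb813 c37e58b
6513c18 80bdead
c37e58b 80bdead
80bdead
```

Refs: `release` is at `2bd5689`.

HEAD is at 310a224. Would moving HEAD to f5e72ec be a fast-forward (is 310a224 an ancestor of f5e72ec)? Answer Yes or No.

A fast-forward from 310a224 to f5e72ec is possible iff 310a224 is an ancestor of f5e72ec.
Ancestors of f5e72ec: {31686bf, 80bdead, 88bb813, c37e58b, d0d9bfc, f5e72ec}.
310a224 is not among them, so fast-forward is not possible.

No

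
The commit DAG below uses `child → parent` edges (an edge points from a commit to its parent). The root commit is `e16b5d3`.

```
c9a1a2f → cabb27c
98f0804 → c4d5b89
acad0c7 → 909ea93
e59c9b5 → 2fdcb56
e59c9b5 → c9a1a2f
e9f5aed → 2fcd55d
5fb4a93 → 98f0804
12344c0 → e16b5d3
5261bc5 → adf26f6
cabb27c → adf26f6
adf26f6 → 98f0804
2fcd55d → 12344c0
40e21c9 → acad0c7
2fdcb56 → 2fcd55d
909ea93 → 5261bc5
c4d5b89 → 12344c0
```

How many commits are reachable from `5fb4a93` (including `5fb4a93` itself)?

5

Walking parent pointers from 5fb4a93: reachable set = {12344c0, 5fb4a93, 98f0804, c4d5b89, e16b5d3}.
That is 5 commits.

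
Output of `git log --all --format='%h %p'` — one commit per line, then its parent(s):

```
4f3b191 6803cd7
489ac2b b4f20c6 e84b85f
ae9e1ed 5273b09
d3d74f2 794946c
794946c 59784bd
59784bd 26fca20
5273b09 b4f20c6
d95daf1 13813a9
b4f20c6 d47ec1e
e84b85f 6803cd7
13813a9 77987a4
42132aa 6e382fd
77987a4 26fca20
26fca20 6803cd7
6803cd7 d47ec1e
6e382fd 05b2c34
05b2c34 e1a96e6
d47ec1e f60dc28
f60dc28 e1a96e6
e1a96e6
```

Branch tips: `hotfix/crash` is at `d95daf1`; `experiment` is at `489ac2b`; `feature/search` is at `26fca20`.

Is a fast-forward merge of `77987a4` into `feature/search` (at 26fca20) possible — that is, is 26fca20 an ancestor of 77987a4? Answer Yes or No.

A fast-forward from 26fca20 to 77987a4 is possible iff 26fca20 is an ancestor of 77987a4.
Ancestors of 77987a4: {26fca20, 6803cd7, 77987a4, d47ec1e, e1a96e6, f60dc28}.
26fca20 is among them, so fast-forward is possible.

Yes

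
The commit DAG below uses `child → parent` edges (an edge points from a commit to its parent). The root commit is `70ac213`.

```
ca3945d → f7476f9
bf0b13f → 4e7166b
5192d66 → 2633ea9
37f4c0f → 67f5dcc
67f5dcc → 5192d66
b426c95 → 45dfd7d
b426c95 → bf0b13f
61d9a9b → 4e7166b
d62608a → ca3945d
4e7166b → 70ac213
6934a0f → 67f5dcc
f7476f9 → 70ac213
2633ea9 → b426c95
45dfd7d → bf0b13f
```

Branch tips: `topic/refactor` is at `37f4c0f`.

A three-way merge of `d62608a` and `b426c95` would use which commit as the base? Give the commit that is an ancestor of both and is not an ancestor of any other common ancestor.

Ancestors of d62608a: {70ac213, ca3945d, d62608a, f7476f9}.
Ancestors of b426c95: {45dfd7d, 4e7166b, 70ac213, b426c95, bf0b13f}.
Common ancestors: {70ac213}.
The only common ancestor is 70ac213, so it is the merge base.

70ac213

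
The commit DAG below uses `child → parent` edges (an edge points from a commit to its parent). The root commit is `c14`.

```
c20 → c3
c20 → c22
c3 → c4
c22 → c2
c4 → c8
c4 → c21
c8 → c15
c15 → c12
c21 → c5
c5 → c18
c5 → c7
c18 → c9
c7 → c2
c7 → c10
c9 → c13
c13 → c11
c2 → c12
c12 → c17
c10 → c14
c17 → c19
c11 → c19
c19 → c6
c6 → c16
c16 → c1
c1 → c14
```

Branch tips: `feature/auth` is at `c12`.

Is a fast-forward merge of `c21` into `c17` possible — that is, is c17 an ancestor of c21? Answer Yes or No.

A fast-forward from c17 to c21 is possible iff c17 is an ancestor of c21.
Ancestors of c21: {c1, c10, c11, c12, c13, c14, c16, c17, c18, c19, c2, c21, c5, c6, c7, c9}.
c17 is among them, so fast-forward is possible.

Yes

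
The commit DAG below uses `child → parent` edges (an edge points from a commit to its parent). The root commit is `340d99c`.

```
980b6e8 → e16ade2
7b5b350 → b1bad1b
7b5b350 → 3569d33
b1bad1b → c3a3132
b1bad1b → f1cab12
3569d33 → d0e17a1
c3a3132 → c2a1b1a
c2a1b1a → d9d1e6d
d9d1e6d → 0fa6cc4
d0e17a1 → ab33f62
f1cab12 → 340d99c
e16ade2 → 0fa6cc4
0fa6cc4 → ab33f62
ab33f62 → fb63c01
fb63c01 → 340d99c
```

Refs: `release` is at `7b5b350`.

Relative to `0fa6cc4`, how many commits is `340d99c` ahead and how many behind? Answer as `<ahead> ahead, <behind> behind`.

Reachable from 340d99c: {340d99c}.
Reachable from 0fa6cc4: {0fa6cc4, 340d99c, ab33f62, fb63c01}.
Only in 340d99c's history (ahead): {} — 0.
Only in 0fa6cc4's history (behind): {0fa6cc4, ab33f62, fb63c01} — 3.

0 ahead, 3 behind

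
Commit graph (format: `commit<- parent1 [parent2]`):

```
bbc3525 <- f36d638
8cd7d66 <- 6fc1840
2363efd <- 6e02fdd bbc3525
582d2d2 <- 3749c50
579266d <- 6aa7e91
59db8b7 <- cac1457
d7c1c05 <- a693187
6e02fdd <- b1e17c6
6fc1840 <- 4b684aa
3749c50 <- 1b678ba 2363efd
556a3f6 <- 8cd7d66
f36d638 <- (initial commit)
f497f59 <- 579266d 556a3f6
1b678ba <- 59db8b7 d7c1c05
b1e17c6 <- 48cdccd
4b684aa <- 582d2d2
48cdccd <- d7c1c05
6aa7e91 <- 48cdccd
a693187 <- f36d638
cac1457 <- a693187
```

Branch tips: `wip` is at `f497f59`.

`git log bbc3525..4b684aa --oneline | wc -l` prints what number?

Reachable from 4b684aa: {1b678ba, 2363efd, 3749c50, 48cdccd, 4b684aa, 582d2d2, 59db8b7, 6e02fdd, a693187, b1e17c6, bbc3525, cac1457, d7c1c05, f36d638}.
Reachable from bbc3525: {bbc3525, f36d638}.
In 4b684aa's history but not bbc3525's: {1b678ba, 2363efd, 3749c50, 48cdccd, 4b684aa, 582d2d2, 59db8b7, 6e02fdd, a693187, b1e17c6, cac1457, d7c1c05} — 12 commits.

12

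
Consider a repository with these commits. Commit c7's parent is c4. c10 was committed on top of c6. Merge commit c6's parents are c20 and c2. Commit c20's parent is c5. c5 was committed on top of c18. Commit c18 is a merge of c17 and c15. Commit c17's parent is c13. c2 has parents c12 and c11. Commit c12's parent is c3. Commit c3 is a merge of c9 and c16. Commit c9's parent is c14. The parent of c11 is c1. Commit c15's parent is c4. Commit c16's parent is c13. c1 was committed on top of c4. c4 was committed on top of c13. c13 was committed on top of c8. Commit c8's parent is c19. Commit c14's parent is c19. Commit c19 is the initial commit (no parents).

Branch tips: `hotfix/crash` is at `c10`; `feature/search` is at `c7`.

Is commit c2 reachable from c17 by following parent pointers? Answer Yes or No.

No

Ancestors of c17: {c13, c17, c19, c8}.
c2 is not in that set, so it is not an ancestor of c17.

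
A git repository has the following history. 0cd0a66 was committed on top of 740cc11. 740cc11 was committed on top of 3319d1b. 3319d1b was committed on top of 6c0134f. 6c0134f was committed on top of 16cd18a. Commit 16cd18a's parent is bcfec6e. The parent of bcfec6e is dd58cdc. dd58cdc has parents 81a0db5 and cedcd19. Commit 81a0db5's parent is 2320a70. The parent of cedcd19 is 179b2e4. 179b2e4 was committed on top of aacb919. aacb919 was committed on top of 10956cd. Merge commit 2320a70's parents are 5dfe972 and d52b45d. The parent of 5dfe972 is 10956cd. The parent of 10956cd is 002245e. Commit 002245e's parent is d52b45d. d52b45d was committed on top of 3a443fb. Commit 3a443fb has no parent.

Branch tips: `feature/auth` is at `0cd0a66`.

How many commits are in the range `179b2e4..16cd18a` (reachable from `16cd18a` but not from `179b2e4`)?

7

Reachable from 16cd18a: {002245e, 10956cd, 16cd18a, 179b2e4, 2320a70, 3a443fb, 5dfe972, 81a0db5, aacb919, bcfec6e, cedcd19, d52b45d, dd58cdc}.
Reachable from 179b2e4: {002245e, 10956cd, 179b2e4, 3a443fb, aacb919, d52b45d}.
In 16cd18a's history but not 179b2e4's: {16cd18a, 2320a70, 5dfe972, 81a0db5, bcfec6e, cedcd19, dd58cdc} — 7 commits.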